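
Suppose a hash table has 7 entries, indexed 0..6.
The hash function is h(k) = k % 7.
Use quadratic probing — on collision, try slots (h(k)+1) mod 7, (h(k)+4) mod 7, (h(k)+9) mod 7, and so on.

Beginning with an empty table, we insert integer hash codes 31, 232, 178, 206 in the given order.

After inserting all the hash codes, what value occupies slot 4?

178

31 hashes to 3; slot 3 is free → place at 3.
232 hashes to 1; slot 1 is free → place at 1.
178 hashes to 3; 3 taken → place at 4.
206 hashes to 3; 3,4 taken → place at 0.
Table: [206, 232, ∅, 31, 178, ∅, ∅]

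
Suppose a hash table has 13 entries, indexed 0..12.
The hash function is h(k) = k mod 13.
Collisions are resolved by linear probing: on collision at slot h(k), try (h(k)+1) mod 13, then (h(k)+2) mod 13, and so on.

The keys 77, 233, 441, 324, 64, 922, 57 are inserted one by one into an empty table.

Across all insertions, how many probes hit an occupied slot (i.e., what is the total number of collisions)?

15

77 hashes to 12; slot 12 is free → place at 12.
233 hashes to 12; 12 taken → place at 0.
441 hashes to 12; 12,0 taken → place at 1.
324 hashes to 12; 12,0,1 taken → place at 2.
64 hashes to 12; 12,0,1,2 taken → place at 3.
922 hashes to 12; 12,0,1,2,3 taken → place at 4.
57 hashes to 5; slot 5 is free → place at 5.
Table: [233, 441, 324, 64, 922, 57, —, —, —, —, —, —, 77]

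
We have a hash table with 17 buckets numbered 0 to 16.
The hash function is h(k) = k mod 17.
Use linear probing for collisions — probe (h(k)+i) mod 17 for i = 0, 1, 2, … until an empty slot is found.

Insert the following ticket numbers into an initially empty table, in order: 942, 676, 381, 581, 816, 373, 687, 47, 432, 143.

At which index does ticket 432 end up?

942 hashes to 7; slot 7 is free => place at 7.
676 hashes to 13; slot 13 is free => place at 13.
381 hashes to 7; 7 taken => place at 8.
581 hashes to 3; slot 3 is free => place at 3.
816 hashes to 0; slot 0 is free => place at 0.
373 hashes to 16; slot 16 is free => place at 16.
687 hashes to 7; 7,8 taken => place at 9.
47 hashes to 13; 13 taken => place at 14.
432 hashes to 7; 7,8,9 taken => place at 10.
143 hashes to 7; 7,8,9,10 taken => place at 11.
Table: [816, ∅, ∅, 581, ∅, ∅, ∅, 942, 381, 687, 432, 143, ∅, 676, 47, ∅, 373]

10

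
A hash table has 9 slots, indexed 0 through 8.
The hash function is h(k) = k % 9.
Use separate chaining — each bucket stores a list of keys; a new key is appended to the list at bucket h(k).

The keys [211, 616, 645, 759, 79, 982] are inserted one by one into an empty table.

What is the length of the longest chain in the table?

2

Insert 211: h=4, bucket 4 empty → new chain.
Insert 616: h=4, bucket 4 nonempty → append to chain.
Insert 645: h=6, bucket 6 empty → new chain.
Insert 759: h=3, bucket 3 empty → new chain.
Insert 79: h=7, bucket 7 empty → new chain.
Insert 982: h=1, bucket 1 empty → new chain.
Final buckets:
0: —
1: 982
2: —
3: 759
4: 211 -> 616
5: —
6: 645
7: 79
8: —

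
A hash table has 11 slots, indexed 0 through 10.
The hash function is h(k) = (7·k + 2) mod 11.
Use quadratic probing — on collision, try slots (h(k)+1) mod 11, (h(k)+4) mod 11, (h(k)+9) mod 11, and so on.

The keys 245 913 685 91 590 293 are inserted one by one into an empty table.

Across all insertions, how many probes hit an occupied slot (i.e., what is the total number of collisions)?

245: h=1 -> slot 1
913: h=2 -> slot 2
685: h=1, probe 1,2,5 -> slot 5
91: h=1, probe 1,2,5,10 -> slot 10
590: h=7 -> slot 7
293: h=7, probe 7,8 -> slot 8
Table: [-, 245, 913, -, -, 685, -, 590, 293, -, 91]

6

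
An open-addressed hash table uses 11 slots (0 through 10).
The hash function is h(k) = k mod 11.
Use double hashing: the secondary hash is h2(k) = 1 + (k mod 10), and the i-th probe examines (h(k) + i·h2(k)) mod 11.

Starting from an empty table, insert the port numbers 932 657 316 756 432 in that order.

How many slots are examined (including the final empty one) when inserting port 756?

932: h=8 → slot 8
657: h=8, h2=8, probe 8,5 → slot 5
316: h=8, h2=7, probe 8,4 → slot 4
756: h=8, h2=7, probe 8,4,0 → slot 0
432: h=3 → slot 3
Table: [756, ., ., 432, 316, 657, ., ., 932, ., .]

3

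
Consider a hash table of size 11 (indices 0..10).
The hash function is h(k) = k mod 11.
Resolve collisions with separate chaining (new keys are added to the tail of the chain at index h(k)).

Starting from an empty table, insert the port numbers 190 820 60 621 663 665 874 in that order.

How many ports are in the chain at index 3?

Insert 190: h=3, bucket 3 empty -> new chain.
Insert 820: h=6, bucket 6 empty -> new chain.
Insert 60: h=5, bucket 5 empty -> new chain.
Insert 621: h=5, bucket 5 nonempty -> append to chain.
Insert 663: h=3, bucket 3 nonempty -> append to chain.
Insert 665: h=5, bucket 5 nonempty -> append to chain.
Insert 874: h=5, bucket 5 nonempty -> append to chain.
Final buckets:
0: ∅
1: ∅
2: ∅
3: 190 -> 663
4: ∅
5: 60 -> 621 -> 665 -> 874
6: 820
7: ∅
8: ∅
9: ∅
10: ∅

2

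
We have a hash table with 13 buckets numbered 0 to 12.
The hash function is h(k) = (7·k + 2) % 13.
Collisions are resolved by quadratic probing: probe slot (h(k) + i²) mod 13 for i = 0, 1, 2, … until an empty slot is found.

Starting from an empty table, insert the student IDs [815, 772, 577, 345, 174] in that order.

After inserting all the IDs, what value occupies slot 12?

577

815: h=0 → slot 0
772: h=11 → slot 11
577: h=11, probe 11,12 → slot 12
345: h=12, probe 12,0,3 → slot 3
174: h=11, probe 11,12,2 → slot 2
Table: [815, _, 174, 345, _, _, _, _, _, _, _, 772, 577]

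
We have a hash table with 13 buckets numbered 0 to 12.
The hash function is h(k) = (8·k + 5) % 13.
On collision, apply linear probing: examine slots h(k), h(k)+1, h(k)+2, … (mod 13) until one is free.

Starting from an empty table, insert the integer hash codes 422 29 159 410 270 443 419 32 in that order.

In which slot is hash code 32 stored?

Insert 422: h=1, slot 1 empty → index 1.
Insert 29: h=3, slot 3 empty → index 3.
Insert 159: h=3, slot 3 occupied → index 4.
Insert 410: h=9, slot 9 empty → index 9.
Insert 270: h=7, slot 7 empty → index 7.
Insert 443: h=0, slot 0 empty → index 0.
Insert 419: h=3, slots 3,4 occupied → index 5.
Insert 32: h=1, slot 1 occupied → index 2.
Table: [443, 422, 32, 29, 159, 419, —, 270, —, 410, —, —, —]

2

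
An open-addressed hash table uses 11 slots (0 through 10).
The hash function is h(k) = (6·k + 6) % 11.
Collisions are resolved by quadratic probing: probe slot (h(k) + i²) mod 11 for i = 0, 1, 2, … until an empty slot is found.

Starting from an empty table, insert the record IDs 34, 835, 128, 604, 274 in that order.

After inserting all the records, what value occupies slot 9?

604

34: h=1 → slot 1
835: h=0 → slot 0
128: h=4 → slot 4
604: h=0, probe 0,1,4,9 → slot 9
274: h=0, probe 0,1,4,9,5 → slot 5
Table: [835, 34, ., ., 128, 274, ., ., ., 604, .]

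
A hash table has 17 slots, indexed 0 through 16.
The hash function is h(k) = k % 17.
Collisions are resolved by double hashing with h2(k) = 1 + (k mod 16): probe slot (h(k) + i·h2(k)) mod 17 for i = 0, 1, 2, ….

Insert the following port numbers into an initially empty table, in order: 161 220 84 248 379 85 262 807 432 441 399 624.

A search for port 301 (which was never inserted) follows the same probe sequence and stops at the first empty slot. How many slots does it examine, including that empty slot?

Insert 161: h=8, slot 8 empty -> index 8.
Insert 220: h=16, slot 16 empty -> index 16.
Insert 84: h=16, h2=5, slot 16 occupied -> index 4.
Insert 248: h=10, slot 10 empty -> index 10.
Insert 379: h=5, slot 5 empty -> index 5.
Insert 85: h=0, slot 0 empty -> index 0.
Insert 262: h=7, slot 7 empty -> index 7.
Insert 807: h=8, h2=8, slots 8,16,7 occupied -> index 15.
Insert 432: h=7, h2=1, slots 7,8 occupied -> index 9.
Insert 441: h=16, h2=10, slots 16,9 occupied -> index 2.
Insert 399: h=8, h2=16, slots 8,7 occupied -> index 6.
Insert 624: h=12, slot 12 empty -> index 12.
Table: [85, -, 441, -, 84, 379, 399, 262, 161, 432, 248, -, 624, -, -, 807, 220]
Lookup 301: h=12, h2=14, probe 12,9,6,3 → slot 3 empty, not found.

4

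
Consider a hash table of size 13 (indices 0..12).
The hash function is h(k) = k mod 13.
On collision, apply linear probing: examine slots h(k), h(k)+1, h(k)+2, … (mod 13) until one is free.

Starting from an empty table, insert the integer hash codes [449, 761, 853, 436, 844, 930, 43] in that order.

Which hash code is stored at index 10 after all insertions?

436

449 hashes to 7; slot 7 is free → place at 7.
761 hashes to 7; 7 taken → place at 8.
853 hashes to 8; 8 taken → place at 9.
436 hashes to 7; 7,8,9 taken → place at 10.
844 hashes to 12; slot 12 is free → place at 12.
930 hashes to 7; 7,8,9,10 taken → place at 11.
43 hashes to 4; slot 4 is free → place at 4.
Table: [-, -, -, -, 43, -, -, 449, 761, 853, 436, 930, 844]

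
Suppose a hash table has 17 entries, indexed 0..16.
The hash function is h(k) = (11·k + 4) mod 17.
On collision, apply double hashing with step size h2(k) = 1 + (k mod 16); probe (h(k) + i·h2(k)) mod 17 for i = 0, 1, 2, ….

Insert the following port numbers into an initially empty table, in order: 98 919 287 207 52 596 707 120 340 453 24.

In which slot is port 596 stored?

13

98: h=11 -> slot 11
919: h=15 -> slot 15
287: h=16 -> slot 16
207: h=3 -> slot 3
52: h=15, h2=5, probe 15,3,8 -> slot 8
596: h=15, h2=5, probe 15,3,8,13 -> slot 13
707: h=12 -> slot 12
120: h=15, h2=9, probe 15,7 -> slot 7
340: h=4 -> slot 4
453: h=6 -> slot 6
24: h=13, h2=9, probe 13,5 -> slot 5
Table: [—, —, —, 207, 340, 24, 453, 120, 52, —, —, 98, 707, 596, —, 919, 287]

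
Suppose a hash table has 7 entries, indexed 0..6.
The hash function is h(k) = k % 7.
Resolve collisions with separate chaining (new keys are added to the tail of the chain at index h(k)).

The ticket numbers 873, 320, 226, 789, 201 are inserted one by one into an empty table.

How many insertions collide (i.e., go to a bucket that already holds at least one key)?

Insert 873: h=5, bucket 5 empty -> new chain.
Insert 320: h=5, bucket 5 nonempty -> append to chain.
Insert 226: h=2, bucket 2 empty -> new chain.
Insert 789: h=5, bucket 5 nonempty -> append to chain.
Insert 201: h=5, bucket 5 nonempty -> append to chain.
Final buckets:
0: -
1: -
2: 226
3: -
4: -
5: 873 -> 320 -> 789 -> 201
6: -

3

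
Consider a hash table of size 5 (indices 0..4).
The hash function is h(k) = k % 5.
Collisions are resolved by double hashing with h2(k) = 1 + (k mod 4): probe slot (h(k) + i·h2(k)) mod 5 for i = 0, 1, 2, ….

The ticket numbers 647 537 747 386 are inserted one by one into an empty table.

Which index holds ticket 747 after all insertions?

1

647 hashes to 2; slot 2 is free → place at 2.
537 hashes to 2, h2=2; 2 taken → place at 4.
747 hashes to 2, h2=4; 2 taken → place at 1.
386 hashes to 1, h2=3; 1,4,2 taken → place at 0.
Table: [386, 747, 647, ∅, 537]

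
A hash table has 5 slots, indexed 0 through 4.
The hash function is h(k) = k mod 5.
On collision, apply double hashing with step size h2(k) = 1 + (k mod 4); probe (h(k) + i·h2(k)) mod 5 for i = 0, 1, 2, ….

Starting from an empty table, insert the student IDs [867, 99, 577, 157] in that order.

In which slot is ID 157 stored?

Insert 867: h=2, slot 2 empty → index 2.
Insert 99: h=4, slot 4 empty → index 4.
Insert 577: h=2, h2=2, slots 2,4 occupied → index 1.
Insert 157: h=2, h2=2, slots 2,4,1 occupied → index 3.
Table: [—, 577, 867, 157, 99]

3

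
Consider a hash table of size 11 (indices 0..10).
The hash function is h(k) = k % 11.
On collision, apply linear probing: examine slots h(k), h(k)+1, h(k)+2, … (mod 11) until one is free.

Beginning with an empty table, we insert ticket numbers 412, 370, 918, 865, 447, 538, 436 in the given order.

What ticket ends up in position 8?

412 hashes to 5; slot 5 is free => place at 5.
370 hashes to 7; slot 7 is free => place at 7.
918 hashes to 5; 5 taken => place at 6.
865 hashes to 7; 7 taken => place at 8.
447 hashes to 7; 7,8 taken => place at 9.
538 hashes to 10; slot 10 is free => place at 10.
436 hashes to 7; 7,8,9,10 taken => place at 0.
Table: [436, -, -, -, -, 412, 918, 370, 865, 447, 538]

865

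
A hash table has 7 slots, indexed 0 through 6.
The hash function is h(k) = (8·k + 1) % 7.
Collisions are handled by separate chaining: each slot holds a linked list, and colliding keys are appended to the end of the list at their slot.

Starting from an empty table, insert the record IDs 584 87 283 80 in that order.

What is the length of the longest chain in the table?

584 -> bucket 4
87 -> bucket 4 (collision)
283 -> bucket 4 (collision)
80 -> bucket 4 (collision)
Final buckets:
0: —
1: —
2: —
3: —
4: 584 -> 87 -> 283 -> 80
5: —
6: —

4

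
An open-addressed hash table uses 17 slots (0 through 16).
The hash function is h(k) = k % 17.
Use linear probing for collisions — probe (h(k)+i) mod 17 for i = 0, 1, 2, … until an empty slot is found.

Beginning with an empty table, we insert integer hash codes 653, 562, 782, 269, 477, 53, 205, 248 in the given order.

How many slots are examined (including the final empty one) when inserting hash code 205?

653: h=7 → slot 7
562: h=1 → slot 1
782: h=0 → slot 0
269: h=14 → slot 14
477: h=1, probe 1,2 → slot 2
53: h=2, probe 2,3 → slot 3
205: h=1, probe 1,2,3,4 → slot 4
248: h=10 → slot 10
Table: [782, 562, 477, 53, 205, ., ., 653, ., ., 248, ., ., ., 269, ., .]

4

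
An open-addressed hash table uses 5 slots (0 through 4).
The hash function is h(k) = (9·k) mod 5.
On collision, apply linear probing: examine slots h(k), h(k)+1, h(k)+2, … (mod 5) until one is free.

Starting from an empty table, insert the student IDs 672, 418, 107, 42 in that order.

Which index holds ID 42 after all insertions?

0

672: h=3 -> slot 3
418: h=2 -> slot 2
107: h=3, probe 3,4 -> slot 4
42: h=3, probe 3,4,0 -> slot 0
Table: [42, —, 418, 672, 107]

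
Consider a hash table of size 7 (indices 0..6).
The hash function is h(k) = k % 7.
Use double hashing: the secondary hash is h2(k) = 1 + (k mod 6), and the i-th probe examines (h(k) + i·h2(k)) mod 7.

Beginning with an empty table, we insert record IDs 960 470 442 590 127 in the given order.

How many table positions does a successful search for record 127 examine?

2

Insert 960: h=1, slot 1 empty → index 1.
Insert 470: h=1, h2=3, slot 1 occupied → index 4.
Insert 442: h=1, h2=5, slot 1 occupied → index 6.
Insert 590: h=2, slot 2 empty → index 2.
Insert 127: h=1, h2=2, slot 1 occupied → index 3.
Table: [∅, 960, 590, 127, 470, ∅, 442]
Lookup 127: h=1, h2=2, probe 1,3 → found at 3.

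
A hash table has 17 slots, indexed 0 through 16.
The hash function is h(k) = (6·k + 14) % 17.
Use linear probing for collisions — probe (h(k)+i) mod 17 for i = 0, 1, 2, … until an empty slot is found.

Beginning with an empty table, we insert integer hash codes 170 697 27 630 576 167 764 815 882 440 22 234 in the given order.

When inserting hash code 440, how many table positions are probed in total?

170: h=14 → slot 14
697: h=14, probe 14,15 → slot 15
27: h=6 → slot 6
630: h=3 → slot 3
576: h=2 → slot 2
167: h=13 → slot 13
764: h=8 → slot 8
815: h=8, probe 8,9 → slot 9
882: h=2, probe 2,3,4 → slot 4
440: h=2, probe 2,3,4,5 → slot 5
22: h=10 → slot 10
234: h=7 → slot 7
Table: [—, —, 576, 630, 882, 440, 27, 234, 764, 815, 22, —, —, 167, 170, 697, —]

4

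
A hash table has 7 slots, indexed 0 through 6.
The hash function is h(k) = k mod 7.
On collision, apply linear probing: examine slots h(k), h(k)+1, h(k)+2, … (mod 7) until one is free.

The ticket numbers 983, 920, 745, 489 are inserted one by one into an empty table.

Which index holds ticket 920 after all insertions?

4

983 hashes to 3; slot 3 is free => place at 3.
920 hashes to 3; 3 taken => place at 4.
745 hashes to 3; 3,4 taken => place at 5.
489 hashes to 6; slot 6 is free => place at 6.
Table: [., ., ., 983, 920, 745, 489]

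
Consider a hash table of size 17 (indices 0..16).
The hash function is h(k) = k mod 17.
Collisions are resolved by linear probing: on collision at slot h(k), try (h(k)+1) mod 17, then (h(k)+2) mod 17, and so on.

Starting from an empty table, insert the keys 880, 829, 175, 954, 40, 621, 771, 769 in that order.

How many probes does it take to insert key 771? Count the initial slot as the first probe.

880 hashes to 13; slot 13 is free -> place at 13.
829 hashes to 13; 13 taken -> place at 14.
175 hashes to 5; slot 5 is free -> place at 5.
954 hashes to 2; slot 2 is free -> place at 2.
40 hashes to 6; slot 6 is free -> place at 6.
621 hashes to 9; slot 9 is free -> place at 9.
771 hashes to 6; 6 taken -> place at 7.
769 hashes to 4; slot 4 is free -> place at 4.
Table: [-, -, 954, -, 769, 175, 40, 771, -, 621, -, -, -, 880, 829, -, -]

2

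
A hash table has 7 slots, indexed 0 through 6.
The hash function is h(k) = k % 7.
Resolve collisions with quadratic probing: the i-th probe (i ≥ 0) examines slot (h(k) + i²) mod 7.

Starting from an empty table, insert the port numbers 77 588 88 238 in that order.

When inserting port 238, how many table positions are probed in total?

77: h=0 => slot 0
588: h=0, probe 0,1 => slot 1
88: h=4 => slot 4
238: h=0, probe 0,1,4,2 => slot 2
Table: [77, 588, 238, ., 88, ., .]

4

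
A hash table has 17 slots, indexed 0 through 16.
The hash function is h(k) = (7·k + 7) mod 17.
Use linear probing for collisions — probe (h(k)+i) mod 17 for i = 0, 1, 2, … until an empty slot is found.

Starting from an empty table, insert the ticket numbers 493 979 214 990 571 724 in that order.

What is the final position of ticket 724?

12

Insert 493: h=7, slot 7 empty => index 7.
Insert 979: h=9, slot 9 empty => index 9.
Insert 214: h=9, slot 9 occupied => index 10.
Insert 990: h=1, slot 1 empty => index 1.
Insert 571: h=9, slots 9,10 occupied => index 11.
Insert 724: h=9, slots 9,10,11 occupied => index 12.
Table: [—, 990, —, —, —, —, —, 493, —, 979, 214, 571, 724, —, —, —, —]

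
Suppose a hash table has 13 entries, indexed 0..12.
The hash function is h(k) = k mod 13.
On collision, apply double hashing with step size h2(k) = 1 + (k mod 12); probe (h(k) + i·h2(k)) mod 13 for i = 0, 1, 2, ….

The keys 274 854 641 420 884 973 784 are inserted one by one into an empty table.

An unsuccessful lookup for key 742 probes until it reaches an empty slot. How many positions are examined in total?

2

Insert 274: h=1, slot 1 empty → index 1.
Insert 854: h=9, slot 9 empty → index 9.
Insert 641: h=4, slot 4 empty → index 4.
Insert 420: h=4, h2=1, slot 4 occupied → index 5.
Insert 884: h=0, slot 0 empty → index 0.
Insert 973: h=11, slot 11 empty → index 11.
Insert 784: h=4, h2=5, slots 4,9,1 occupied → index 6.
Table: [884, 274, —, —, 641, 420, 784, —, —, 854, —, 973, —]
Lookup 742: h=1, h2=11, probe 1,12 → slot 12 empty, not found.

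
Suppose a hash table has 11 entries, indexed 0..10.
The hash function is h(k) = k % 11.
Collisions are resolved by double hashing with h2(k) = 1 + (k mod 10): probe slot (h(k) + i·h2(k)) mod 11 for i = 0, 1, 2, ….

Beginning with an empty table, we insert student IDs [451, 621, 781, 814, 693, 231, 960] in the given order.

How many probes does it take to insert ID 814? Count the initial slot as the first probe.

Insert 451: h=0, slot 0 empty -> index 0.
Insert 621: h=5, slot 5 empty -> index 5.
Insert 781: h=0, h2=2, slot 0 occupied -> index 2.
Insert 814: h=0, h2=5, slots 0,5 occupied -> index 10.
Insert 693: h=0, h2=4, slot 0 occupied -> index 4.
Insert 231: h=0, h2=2, slots 0,2,4 occupied -> index 6.
Insert 960: h=3, slot 3 empty -> index 3.
Table: [451, —, 781, 960, 693, 621, 231, —, —, —, 814]

3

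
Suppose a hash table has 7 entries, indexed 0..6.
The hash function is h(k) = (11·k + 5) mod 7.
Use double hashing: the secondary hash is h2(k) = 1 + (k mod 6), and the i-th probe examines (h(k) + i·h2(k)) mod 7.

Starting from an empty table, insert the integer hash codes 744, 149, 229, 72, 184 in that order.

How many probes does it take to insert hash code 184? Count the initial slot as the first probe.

744: h=6 => slot 6
149: h=6, h2=6, probe 6,5 => slot 5
229: h=4 => slot 4
72: h=6, h2=1, probe 6,0 => slot 0
184: h=6, h2=5, probe 6,4,2 => slot 2
Table: [72, -, 184, -, 229, 149, 744]

3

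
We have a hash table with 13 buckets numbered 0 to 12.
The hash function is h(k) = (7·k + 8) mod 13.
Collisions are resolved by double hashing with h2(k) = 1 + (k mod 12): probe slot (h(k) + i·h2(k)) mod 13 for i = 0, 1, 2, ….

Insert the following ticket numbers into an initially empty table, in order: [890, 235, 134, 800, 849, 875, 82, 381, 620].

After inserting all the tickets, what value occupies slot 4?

381

890: h=11 => slot 11
235: h=2 => slot 2
134: h=10 => slot 10
800: h=5 => slot 5
849: h=10, h2=10, probe 10,7 => slot 7
875: h=10, h2=12, probe 10,9 => slot 9
82: h=10, h2=11, probe 10,8 => slot 8
381: h=10, h2=10, probe 10,7,4 => slot 4
620: h=6 => slot 6
Table: [., ., 235, ., 381, 800, 620, 849, 82, 875, 134, 890, .]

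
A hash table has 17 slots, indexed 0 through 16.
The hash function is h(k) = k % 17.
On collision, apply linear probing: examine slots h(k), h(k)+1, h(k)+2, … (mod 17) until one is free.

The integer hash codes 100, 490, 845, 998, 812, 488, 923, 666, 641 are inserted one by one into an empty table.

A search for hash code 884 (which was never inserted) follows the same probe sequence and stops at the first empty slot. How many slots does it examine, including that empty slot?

100 hashes to 15; slot 15 is free => place at 15.
490 hashes to 14; slot 14 is free => place at 14.
845 hashes to 12; slot 12 is free => place at 12.
998 hashes to 12; 12 taken => place at 13.
812 hashes to 13; 13,14,15 taken => place at 16.
488 hashes to 12; 12,13,14,15,16 taken => place at 0.
923 hashes to 5; slot 5 is free => place at 5.
666 hashes to 3; slot 3 is free => place at 3.
641 hashes to 12; 12,13,14,15,16,0 taken => place at 1.
Table: [488, 641, -, 666, -, 923, -, -, -, -, -, -, 845, 998, 490, 100, 812]
Lookup 884: h=0, probe 0,1,2 → slot 2 empty, not found.

3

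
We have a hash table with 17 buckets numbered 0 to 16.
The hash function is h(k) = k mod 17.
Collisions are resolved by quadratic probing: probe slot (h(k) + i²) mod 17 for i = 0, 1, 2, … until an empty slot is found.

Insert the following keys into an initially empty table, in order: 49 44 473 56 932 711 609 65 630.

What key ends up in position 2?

630

Insert 49: h=15, slot 15 empty → index 15.
Insert 44: h=10, slot 10 empty → index 10.
Insert 473: h=14, slot 14 empty → index 14.
Insert 56: h=5, slot 5 empty → index 5.
Insert 932: h=14, slots 14,15 occupied → index 1.
Insert 711: h=14, slots 14,15,1 occupied → index 6.
Insert 609: h=14, slots 14,15,1,6 occupied → index 13.
Insert 65: h=14, slots 14,15,1,6,13,5 occupied → index 16.
Insert 630: h=1, slot 1 occupied → index 2.
Table: [_, 932, 630, _, _, 56, 711, _, _, _, 44, _, _, 609, 473, 49, 65]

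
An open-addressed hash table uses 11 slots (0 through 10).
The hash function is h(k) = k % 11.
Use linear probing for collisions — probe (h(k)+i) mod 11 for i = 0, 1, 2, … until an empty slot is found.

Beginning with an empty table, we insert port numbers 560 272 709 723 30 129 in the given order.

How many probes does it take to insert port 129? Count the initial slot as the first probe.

560 hashes to 10; slot 10 is free -> place at 10.
272 hashes to 8; slot 8 is free -> place at 8.
709 hashes to 5; slot 5 is free -> place at 5.
723 hashes to 8; 8 taken -> place at 9.
30 hashes to 8; 8,9,10 taken -> place at 0.
129 hashes to 8; 8,9,10,0 taken -> place at 1.
Table: [30, 129, ∅, ∅, ∅, 709, ∅, ∅, 272, 723, 560]

5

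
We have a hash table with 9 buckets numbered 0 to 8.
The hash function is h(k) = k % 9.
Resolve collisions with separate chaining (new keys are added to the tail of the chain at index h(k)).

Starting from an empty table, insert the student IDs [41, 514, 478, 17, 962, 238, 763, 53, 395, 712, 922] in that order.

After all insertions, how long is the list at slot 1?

Insert 41: h=5, bucket 5 empty -> new chain.
Insert 514: h=1, bucket 1 empty -> new chain.
Insert 478: h=1, bucket 1 nonempty -> append to chain.
Insert 17: h=8, bucket 8 empty -> new chain.
Insert 962: h=8, bucket 8 nonempty -> append to chain.
Insert 238: h=4, bucket 4 empty -> new chain.
Insert 763: h=7, bucket 7 empty -> new chain.
Insert 53: h=8, bucket 8 nonempty -> append to chain.
Insert 395: h=8, bucket 8 nonempty -> append to chain.
Insert 712: h=1, bucket 1 nonempty -> append to chain.
Insert 922: h=4, bucket 4 nonempty -> append to chain.
Final buckets:
0: ∅
1: 514 -> 478 -> 712
2: ∅
3: ∅
4: 238 -> 922
5: 41
6: ∅
7: 763
8: 17 -> 962 -> 53 -> 395

3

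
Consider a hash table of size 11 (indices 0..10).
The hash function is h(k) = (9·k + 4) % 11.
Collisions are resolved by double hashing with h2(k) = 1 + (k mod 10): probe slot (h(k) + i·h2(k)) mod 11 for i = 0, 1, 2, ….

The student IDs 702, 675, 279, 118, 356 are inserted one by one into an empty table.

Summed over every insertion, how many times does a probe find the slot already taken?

2

702: h=8 → slot 8
675: h=7 → slot 7
279: h=7, h2=10, probe 7,6 → slot 6
118: h=10 → slot 10
356: h=7, h2=7, probe 7,3 → slot 3
Table: [-, -, -, 356, -, -, 279, 675, 702, -, 118]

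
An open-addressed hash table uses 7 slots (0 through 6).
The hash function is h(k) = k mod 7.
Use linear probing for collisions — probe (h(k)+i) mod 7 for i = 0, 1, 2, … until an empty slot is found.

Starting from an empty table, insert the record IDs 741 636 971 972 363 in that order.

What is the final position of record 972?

1

741 hashes to 6; slot 6 is free -> place at 6.
636 hashes to 6; 6 taken -> place at 0.
971 hashes to 5; slot 5 is free -> place at 5.
972 hashes to 6; 6,0 taken -> place at 1.
363 hashes to 6; 6,0,1 taken -> place at 2.
Table: [636, 972, 363, —, —, 971, 741]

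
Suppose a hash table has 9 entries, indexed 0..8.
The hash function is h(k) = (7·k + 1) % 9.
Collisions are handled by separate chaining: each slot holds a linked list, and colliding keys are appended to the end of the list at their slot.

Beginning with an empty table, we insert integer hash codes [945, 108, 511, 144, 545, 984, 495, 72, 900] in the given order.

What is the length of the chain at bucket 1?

Insert 945: h=1, bucket 1 empty -> new chain.
Insert 108: h=1, bucket 1 nonempty -> append to chain.
Insert 511: h=5, bucket 5 empty -> new chain.
Insert 144: h=1, bucket 1 nonempty -> append to chain.
Insert 545: h=0, bucket 0 empty -> new chain.
Insert 984: h=4, bucket 4 empty -> new chain.
Insert 495: h=1, bucket 1 nonempty -> append to chain.
Insert 72: h=1, bucket 1 nonempty -> append to chain.
Insert 900: h=1, bucket 1 nonempty -> append to chain.
Final buckets:
0: 545
1: 945 -> 108 -> 144 -> 495 -> 72 -> 900
2: —
3: —
4: 984
5: 511
6: —
7: —
8: —

6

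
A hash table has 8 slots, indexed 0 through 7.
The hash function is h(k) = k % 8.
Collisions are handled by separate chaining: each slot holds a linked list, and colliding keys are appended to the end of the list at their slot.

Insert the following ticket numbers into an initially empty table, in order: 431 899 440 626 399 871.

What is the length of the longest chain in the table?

3

431 -> bucket 7
899 -> bucket 3
440 -> bucket 0
626 -> bucket 2
399 -> bucket 7 (collision)
871 -> bucket 7 (collision)
Final buckets:
0: 440
1: -
2: 626
3: 899
4: -
5: -
6: -
7: 431 -> 399 -> 871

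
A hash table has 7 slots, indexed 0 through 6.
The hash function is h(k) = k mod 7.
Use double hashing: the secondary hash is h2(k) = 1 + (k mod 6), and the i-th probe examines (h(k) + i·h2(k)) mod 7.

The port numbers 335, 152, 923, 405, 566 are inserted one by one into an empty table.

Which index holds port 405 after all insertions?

Insert 335: h=6, slot 6 empty → index 6.
Insert 152: h=5, slot 5 empty → index 5.
Insert 923: h=6, h2=6, slots 6,5 occupied → index 4.
Insert 405: h=6, h2=4, slot 6 occupied → index 3.
Insert 566: h=6, h2=3, slot 6 occupied → index 2.
Table: [-, -, 566, 405, 923, 152, 335]

3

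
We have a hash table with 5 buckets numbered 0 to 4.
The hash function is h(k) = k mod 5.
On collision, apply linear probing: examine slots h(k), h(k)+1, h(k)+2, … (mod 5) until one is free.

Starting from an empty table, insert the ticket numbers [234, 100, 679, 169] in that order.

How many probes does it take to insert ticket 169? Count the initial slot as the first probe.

4

234: h=4 => slot 4
100: h=0 => slot 0
679: h=4, probe 4,0,1 => slot 1
169: h=4, probe 4,0,1,2 => slot 2
Table: [100, 679, 169, _, 234]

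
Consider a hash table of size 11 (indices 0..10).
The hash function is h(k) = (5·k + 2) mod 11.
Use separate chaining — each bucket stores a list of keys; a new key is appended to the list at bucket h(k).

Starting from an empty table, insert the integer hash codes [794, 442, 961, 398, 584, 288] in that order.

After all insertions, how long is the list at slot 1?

794 → bucket 1
442 → bucket 1 (collision)
961 → bucket 0
398 → bucket 1 (collision)
584 → bucket 7
288 → bucket 1 (collision)
Final buckets:
0: 961
1: 794 -> 442 -> 398 -> 288
2: .
3: .
4: .
5: .
6: .
7: 584
8: .
9: .
10: .

4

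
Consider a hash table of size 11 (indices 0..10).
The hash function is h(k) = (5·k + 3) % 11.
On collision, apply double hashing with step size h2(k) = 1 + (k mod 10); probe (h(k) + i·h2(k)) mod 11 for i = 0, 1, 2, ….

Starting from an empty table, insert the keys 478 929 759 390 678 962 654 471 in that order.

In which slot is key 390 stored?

7

478 hashes to 6; slot 6 is free -> place at 6.
929 hashes to 6, h2=10; 6 taken -> place at 5.
759 hashes to 3; slot 3 is free -> place at 3.
390 hashes to 6, h2=1; 6 taken -> place at 7.
678 hashes to 5, h2=9; 5,3 taken -> place at 1.
962 hashes to 6, h2=3; 6 taken -> place at 9.
654 hashes to 6, h2=5; 6 taken -> place at 0.
471 hashes to 4; slot 4 is free -> place at 4.
Table: [654, 678, —, 759, 471, 929, 478, 390, —, 962, —]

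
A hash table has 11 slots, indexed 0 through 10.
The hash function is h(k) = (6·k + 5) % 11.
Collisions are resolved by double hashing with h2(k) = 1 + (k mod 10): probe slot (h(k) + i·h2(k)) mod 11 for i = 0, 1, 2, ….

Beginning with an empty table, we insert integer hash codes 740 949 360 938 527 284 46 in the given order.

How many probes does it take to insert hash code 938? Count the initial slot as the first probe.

2

740: h=1 -> slot 1
949: h=1, h2=10, probe 1,0 -> slot 0
360: h=9 -> slot 9
938: h=1, h2=9, probe 1,10 -> slot 10
527: h=10, h2=8, probe 10,7 -> slot 7
284: h=4 -> slot 4
46: h=6 -> slot 6
Table: [949, 740, -, -, 284, -, 46, 527, -, 360, 938]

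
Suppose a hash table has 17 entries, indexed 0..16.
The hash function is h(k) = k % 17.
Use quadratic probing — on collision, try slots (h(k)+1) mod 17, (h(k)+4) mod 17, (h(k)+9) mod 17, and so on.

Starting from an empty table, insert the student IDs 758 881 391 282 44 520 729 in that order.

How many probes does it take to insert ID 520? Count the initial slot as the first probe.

758 hashes to 10; slot 10 is free => place at 10.
881 hashes to 14; slot 14 is free => place at 14.
391 hashes to 0; slot 0 is free => place at 0.
282 hashes to 10; 10 taken => place at 11.
44 hashes to 10; 10,11,14 taken => place at 2.
520 hashes to 10; 10,11,14,2 taken => place at 9.
729 hashes to 15; slot 15 is free => place at 15.
Table: [391, ., 44, ., ., ., ., ., ., 520, 758, 282, ., ., 881, 729, .]

5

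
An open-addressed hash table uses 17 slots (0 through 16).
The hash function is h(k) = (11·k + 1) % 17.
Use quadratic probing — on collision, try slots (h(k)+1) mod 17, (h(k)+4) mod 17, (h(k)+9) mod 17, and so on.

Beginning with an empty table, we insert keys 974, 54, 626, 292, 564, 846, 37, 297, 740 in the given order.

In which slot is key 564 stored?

974 hashes to 5; slot 5 is free -> place at 5.
54 hashes to 0; slot 0 is free -> place at 0.
626 hashes to 2; slot 2 is free -> place at 2.
292 hashes to 0; 0 taken -> place at 1.
564 hashes to 0; 0,1 taken -> place at 4.
846 hashes to 8; slot 8 is free -> place at 8.
37 hashes to 0; 0,1,4 taken -> place at 9.
297 hashes to 4; 4,5,8 taken -> place at 13.
740 hashes to 15; slot 15 is free -> place at 15.
Table: [54, 292, 626, —, 564, 974, —, —, 846, 37, —, —, —, 297, —, 740, —]

4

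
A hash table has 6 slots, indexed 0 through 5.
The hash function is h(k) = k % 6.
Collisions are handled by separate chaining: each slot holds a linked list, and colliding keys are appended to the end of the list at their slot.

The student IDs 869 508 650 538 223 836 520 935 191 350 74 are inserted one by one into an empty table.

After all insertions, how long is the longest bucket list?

4

Insert 869: h=5, bucket 5 empty → new chain.
Insert 508: h=4, bucket 4 empty → new chain.
Insert 650: h=2, bucket 2 empty → new chain.
Insert 538: h=4, bucket 4 nonempty → append to chain.
Insert 223: h=1, bucket 1 empty → new chain.
Insert 836: h=2, bucket 2 nonempty → append to chain.
Insert 520: h=4, bucket 4 nonempty → append to chain.
Insert 935: h=5, bucket 5 nonempty → append to chain.
Insert 191: h=5, bucket 5 nonempty → append to chain.
Insert 350: h=2, bucket 2 nonempty → append to chain.
Insert 74: h=2, bucket 2 nonempty → append to chain.
Final buckets:
0: —
1: 223
2: 650 -> 836 -> 350 -> 74
3: —
4: 508 -> 538 -> 520
5: 869 -> 935 -> 191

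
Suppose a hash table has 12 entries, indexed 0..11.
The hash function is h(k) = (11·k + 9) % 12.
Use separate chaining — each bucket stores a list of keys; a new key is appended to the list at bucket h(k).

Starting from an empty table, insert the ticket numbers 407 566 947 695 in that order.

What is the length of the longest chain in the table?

3

Insert 407: h=10, bucket 10 empty → new chain.
Insert 566: h=7, bucket 7 empty → new chain.
Insert 947: h=10, bucket 10 nonempty → append to chain.
Insert 695: h=10, bucket 10 nonempty → append to chain.
Final buckets:
0: -
1: -
2: -
3: -
4: -
5: -
6: -
7: 566
8: -
9: -
10: 407 -> 947 -> 695
11: -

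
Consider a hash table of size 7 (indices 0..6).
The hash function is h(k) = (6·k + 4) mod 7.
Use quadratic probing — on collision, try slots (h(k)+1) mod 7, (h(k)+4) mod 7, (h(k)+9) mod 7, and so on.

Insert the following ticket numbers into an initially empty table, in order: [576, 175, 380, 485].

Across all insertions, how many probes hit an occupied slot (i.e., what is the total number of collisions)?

3

576: h=2 => slot 2
175: h=4 => slot 4
380: h=2, probe 2,3 => slot 3
485: h=2, probe 2,3,6 => slot 6
Table: [∅, ∅, 576, 380, 175, ∅, 485]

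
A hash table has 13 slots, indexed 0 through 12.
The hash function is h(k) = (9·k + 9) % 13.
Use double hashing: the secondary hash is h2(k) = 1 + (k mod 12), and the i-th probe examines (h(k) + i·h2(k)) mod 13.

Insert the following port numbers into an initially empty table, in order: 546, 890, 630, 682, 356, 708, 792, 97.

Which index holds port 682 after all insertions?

Insert 546: h=9, slot 9 empty -> index 9.
Insert 890: h=11, slot 11 empty -> index 11.
Insert 630: h=11, h2=7, slot 11 occupied -> index 5.
Insert 682: h=11, h2=11, slots 11,9 occupied -> index 7.
Insert 356: h=2, slot 2 empty -> index 2.
Insert 708: h=11, h2=1, slot 11 occupied -> index 12.
Insert 792: h=0, slot 0 empty -> index 0.
Insert 97: h=11, h2=2, slots 11,0,2 occupied -> index 4.
Table: [792, -, 356, -, 97, 630, -, 682, -, 546, -, 890, 708]

7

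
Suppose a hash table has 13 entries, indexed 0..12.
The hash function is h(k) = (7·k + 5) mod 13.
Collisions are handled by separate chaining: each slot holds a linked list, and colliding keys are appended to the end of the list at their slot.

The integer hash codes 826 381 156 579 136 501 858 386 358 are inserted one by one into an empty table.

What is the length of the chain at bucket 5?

2

Insert 826: h=2, bucket 2 empty -> new chain.
Insert 381: h=7, bucket 7 empty -> new chain.
Insert 156: h=5, bucket 5 empty -> new chain.
Insert 579: h=2, bucket 2 nonempty -> append to chain.
Insert 136: h=8, bucket 8 empty -> new chain.
Insert 501: h=2, bucket 2 nonempty -> append to chain.
Insert 858: h=5, bucket 5 nonempty -> append to chain.
Insert 386: h=3, bucket 3 empty -> new chain.
Insert 358: h=2, bucket 2 nonempty -> append to chain.
Final buckets:
0: .
1: .
2: 826 -> 579 -> 501 -> 358
3: 386
4: .
5: 156 -> 858
6: .
7: 381
8: 136
9: .
10: .
11: .
12: .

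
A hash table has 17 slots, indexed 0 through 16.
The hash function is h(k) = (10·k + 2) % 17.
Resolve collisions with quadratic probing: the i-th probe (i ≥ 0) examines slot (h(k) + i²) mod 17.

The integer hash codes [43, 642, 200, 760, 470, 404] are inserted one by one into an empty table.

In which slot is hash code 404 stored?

43 hashes to 7; slot 7 is free -> place at 7.
642 hashes to 13; slot 13 is free -> place at 13.
200 hashes to 13; 13 taken -> place at 14.
760 hashes to 3; slot 3 is free -> place at 3.
470 hashes to 10; slot 10 is free -> place at 10.
404 hashes to 13; 13,14 taken -> place at 0.
Table: [404, ., ., 760, ., ., ., 43, ., ., 470, ., ., 642, 200, ., .]

0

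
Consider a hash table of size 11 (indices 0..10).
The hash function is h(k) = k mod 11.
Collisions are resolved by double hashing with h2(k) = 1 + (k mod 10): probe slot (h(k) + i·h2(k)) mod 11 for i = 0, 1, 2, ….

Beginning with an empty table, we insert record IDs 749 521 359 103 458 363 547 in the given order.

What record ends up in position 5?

749 hashes to 1; slot 1 is free → place at 1.
521 hashes to 4; slot 4 is free → place at 4.
359 hashes to 7; slot 7 is free → place at 7.
103 hashes to 4, h2=4; 4 taken → place at 8.
458 hashes to 7, h2=9; 7 taken → place at 5.
363 hashes to 0; slot 0 is free → place at 0.
547 hashes to 8, h2=8; 8,5 taken → place at 2.
Table: [363, 749, 547, -, 521, 458, -, 359, 103, -, -]

458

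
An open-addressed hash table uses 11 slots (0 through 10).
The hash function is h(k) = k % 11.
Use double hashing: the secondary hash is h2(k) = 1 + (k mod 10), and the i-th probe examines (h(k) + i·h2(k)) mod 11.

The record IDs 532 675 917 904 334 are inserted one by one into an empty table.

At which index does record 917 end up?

Insert 532: h=4, slot 4 empty -> index 4.
Insert 675: h=4, h2=6, slot 4 occupied -> index 10.
Insert 917: h=4, h2=8, slot 4 occupied -> index 1.
Insert 904: h=2, slot 2 empty -> index 2.
Insert 334: h=4, h2=5, slot 4 occupied -> index 9.
Table: [—, 917, 904, —, 532, —, —, —, —, 334, 675]

1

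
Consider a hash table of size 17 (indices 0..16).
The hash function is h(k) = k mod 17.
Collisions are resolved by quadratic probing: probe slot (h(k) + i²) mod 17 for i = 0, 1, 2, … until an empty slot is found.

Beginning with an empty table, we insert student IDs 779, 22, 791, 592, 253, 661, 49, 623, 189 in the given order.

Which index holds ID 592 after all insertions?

779 hashes to 14; slot 14 is free → place at 14.
22 hashes to 5; slot 5 is free → place at 5.
791 hashes to 9; slot 9 is free → place at 9.
592 hashes to 14; 14 taken → place at 15.
253 hashes to 15; 15 taken → place at 16.
661 hashes to 15; 15,16 taken → place at 2.
49 hashes to 15; 15,16,2 taken → place at 7.
623 hashes to 11; slot 11 is free → place at 11.
189 hashes to 2; 2 taken → place at 3.
Table: [_, _, 661, 189, _, 22, _, 49, _, 791, _, 623, _, _, 779, 592, 253]

15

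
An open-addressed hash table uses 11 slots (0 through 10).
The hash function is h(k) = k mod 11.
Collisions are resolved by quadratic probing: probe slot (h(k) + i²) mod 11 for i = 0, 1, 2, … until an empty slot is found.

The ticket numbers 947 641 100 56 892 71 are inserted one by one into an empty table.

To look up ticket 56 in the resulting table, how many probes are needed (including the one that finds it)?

947 hashes to 1; slot 1 is free -> place at 1.
641 hashes to 3; slot 3 is free -> place at 3.
100 hashes to 1; 1 taken -> place at 2.
56 hashes to 1; 1,2 taken -> place at 5.
892 hashes to 1; 1,2,5 taken -> place at 10.
71 hashes to 5; 5 taken -> place at 6.
Table: [∅, 947, 100, 641, ∅, 56, 71, ∅, ∅, ∅, 892]
Lookup 56: h=1, probe 1,2,5 → found at 5.

3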